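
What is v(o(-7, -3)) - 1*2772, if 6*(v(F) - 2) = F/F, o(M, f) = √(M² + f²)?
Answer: -16619/6 ≈ -2769.8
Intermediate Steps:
v(F) = 13/6 (v(F) = 2 + (F/F)/6 = 2 + (⅙)*1 = 2 + ⅙ = 13/6)
v(o(-7, -3)) - 1*2772 = 13/6 - 1*2772 = 13/6 - 2772 = -16619/6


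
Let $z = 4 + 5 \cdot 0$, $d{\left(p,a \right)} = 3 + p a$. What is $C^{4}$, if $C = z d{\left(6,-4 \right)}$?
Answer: $49787136$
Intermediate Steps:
$d{\left(p,a \right)} = 3 + a p$
$z = 4$ ($z = 4 + 0 = 4$)
$C = -84$ ($C = 4 \left(3 - 24\right) = 4 \left(-21\right) = -84$)
$C^{4} = \left(-84\right)^{4} = 49787136$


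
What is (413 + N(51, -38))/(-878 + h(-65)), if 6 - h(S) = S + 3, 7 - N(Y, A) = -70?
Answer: -49/81 ≈ -0.60494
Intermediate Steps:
N(Y, A) = 77 (N(Y, A) = 7 - 1*(-70) = 7 + 70 = 77)
h(S) = 3 - S (h(S) = 6 - (S + 3) = 6 - (3 + S) = 6 + (-3 - S) = 3 - S)
(413 + N(51, -38))/(-878 + h(-65)) = (413 + 77)/(-878 + (3 - 1*(-65))) = 490/(-878 + (3 + 65)) = 490/(-878 + 68) = 490/(-810) = 490*(-1/810) = -49/81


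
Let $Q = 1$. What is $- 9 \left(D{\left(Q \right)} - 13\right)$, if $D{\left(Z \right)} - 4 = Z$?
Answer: $72$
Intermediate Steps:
$D{\left(Z \right)} = 4 + Z$
$- 9 \left(D{\left(Q \right)} - 13\right) = - 9 \left(\left(4 + 1\right) - 13\right) = - 9 \left(5 - 13\right) = \left(-9\right) \left(-8\right) = 72$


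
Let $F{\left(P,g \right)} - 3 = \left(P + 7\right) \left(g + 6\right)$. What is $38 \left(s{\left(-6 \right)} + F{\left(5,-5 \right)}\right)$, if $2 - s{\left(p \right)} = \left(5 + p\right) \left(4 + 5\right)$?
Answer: $988$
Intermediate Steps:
$F{\left(P,g \right)} = 3 + \left(6 + g\right) \left(7 + P\right)$ ($F{\left(P,g \right)} = 3 + \left(P + 7\right) \left(g + 6\right) = 3 + \left(7 + P\right) \left(6 + g\right) = 3 + \left(6 + g\right) \left(7 + P\right)$)
$s{\left(p \right)} = -43 - 9 p$ ($s{\left(p \right)} = 2 - \left(5 + p\right) \left(4 + 5\right) = 2 - \left(5 + p\right) 9 = 2 - \left(45 + 9 p\right) = -43 - 9 p$)
$38 \left(s{\left(-6 \right)} + F{\left(5,-5 \right)}\right) = 38 \left(\left(-43 - -54\right) + \left(45 + 6 \cdot 5 + 7 \left(-5\right) + 5 \left(-5\right)\right)\right) = 38 \left(\left(-43 + 54\right) + \left(45 + 30 - 35 - 25\right)\right) = 38 \left(11 + 15\right) = 38 \cdot 26 = 988$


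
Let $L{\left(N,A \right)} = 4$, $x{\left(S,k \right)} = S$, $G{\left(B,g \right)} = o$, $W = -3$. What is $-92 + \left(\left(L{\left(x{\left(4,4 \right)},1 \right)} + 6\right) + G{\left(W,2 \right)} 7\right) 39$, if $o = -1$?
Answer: $25$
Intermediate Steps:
$G{\left(B,g \right)} = -1$
$-92 + \left(\left(L{\left(x{\left(4,4 \right)},1 \right)} + 6\right) + G{\left(W,2 \right)} 7\right) 39 = -92 + \left(\left(4 + 6\right) - 7\right) 39 = -92 + \left(10 - 7\right) 39 = -92 + 3 \cdot 39 = -92 + 117 = 25$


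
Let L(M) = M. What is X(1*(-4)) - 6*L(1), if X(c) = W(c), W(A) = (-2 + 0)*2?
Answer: -10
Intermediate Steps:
W(A) = -4 (W(A) = -2*2 = -4)
X(c) = -4
X(1*(-4)) - 6*L(1) = -4 - 6*1 = -4 - 6 = -10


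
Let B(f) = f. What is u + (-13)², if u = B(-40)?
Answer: 129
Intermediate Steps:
u = -40
u + (-13)² = -40 + (-13)² = -40 + 169 = 129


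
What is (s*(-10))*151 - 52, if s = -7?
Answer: 10518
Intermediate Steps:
(s*(-10))*151 - 52 = -7*(-10)*151 - 52 = 70*151 - 52 = 10570 - 52 = 10518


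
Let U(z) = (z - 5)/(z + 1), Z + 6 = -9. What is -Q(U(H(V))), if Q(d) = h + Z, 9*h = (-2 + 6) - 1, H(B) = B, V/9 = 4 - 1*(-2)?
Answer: 44/3 ≈ 14.667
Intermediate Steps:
V = 54 (V = 9*(4 - 1*(-2)) = 9*(4 + 2) = 9*6 = 54)
Z = -15 (Z = -6 - 9 = -15)
h = ⅓ (h = ((-2 + 6) - 1)/9 = (4 - 1)/9 = (⅑)*3 = ⅓ ≈ 0.33333)
U(z) = (-5 + z)/(1 + z)
Q(d) = -44/3 (Q(d) = ⅓ - 15 = -44/3)
-Q(U(H(V))) = -1*(-44/3) = 44/3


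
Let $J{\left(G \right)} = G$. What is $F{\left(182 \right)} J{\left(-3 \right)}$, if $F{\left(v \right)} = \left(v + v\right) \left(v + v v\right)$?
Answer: $-36370152$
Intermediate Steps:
$F{\left(v \right)} = 2 v \left(v + v^{2}\right)$
$F{\left(182 \right)} J{\left(-3 \right)} = 2 \cdot 182^{2} \left(1 + 182\right) \left(-3\right) = 2 \cdot 33124 \cdot 183 \left(-3\right) = 12123384 \left(-3\right) = -36370152$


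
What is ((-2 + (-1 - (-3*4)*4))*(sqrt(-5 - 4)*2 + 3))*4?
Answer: 540 + 1080*I ≈ 540.0 + 1080.0*I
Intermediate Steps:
((-2 + (-1 - (-3*4)*4))*(sqrt(-5 - 4)*2 + 3))*4 = ((-2 + (-1 - (-12)*4))*(sqrt(-9)*2 + 3))*4 = ((-2 + (-1 - 1*(-48)))*((3*I)*2 + 3))*4 = ((-2 + (-1 + 48))*(6*I + 3))*4 = ((-2 + 47)*(3 + 6*I))*4 = (45*(3 + 6*I))*4 = (135 + 270*I)*4 = 540 + 1080*I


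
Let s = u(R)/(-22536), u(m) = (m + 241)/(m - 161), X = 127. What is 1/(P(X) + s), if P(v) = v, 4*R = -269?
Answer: 20575368/2613072431 ≈ 0.0078740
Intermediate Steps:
R = -269/4 (R = (¼)*(-269) = -269/4 ≈ -67.250)
u(m) = (241 + m)/(-161 + m)
s = 695/20575368 (s = ((241 - 269/4)/(-161 - 269/4))/(-22536) = ((695/4)/(-913/4))*(-1/22536) = -4/913*695/4*(-1/22536) = -695/913*(-1/22536) = 695/20575368 ≈ 3.3778e-5)
1/(P(X) + s) = 1/(127 + 695/20575368) = 1/(2613072431/20575368) = 20575368/2613072431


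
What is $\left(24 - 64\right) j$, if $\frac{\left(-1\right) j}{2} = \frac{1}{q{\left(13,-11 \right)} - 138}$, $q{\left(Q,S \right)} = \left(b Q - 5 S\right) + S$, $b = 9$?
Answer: $\frac{80}{23} \approx 3.4783$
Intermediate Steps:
$q{\left(Q,S \right)} = - 4 S + 9 Q$ ($q{\left(Q,S \right)} = \left(9 Q - 5 S\right) + S = \left(- 5 S + 9 Q\right) + S = - 4 S + 9 Q$)
$j = - \frac{2}{23}$ ($j = - \frac{2}{\left(\left(-4\right) \left(-11\right) + 9 \cdot 13\right) - 138} = - \frac{2}{\left(44 + 117\right) - 138} = - \frac{2}{161 - 138} = - \frac{2}{23} \approx -0.086957$)
$\left(24 - 64\right) j = \left(24 - 64\right) \left(- \frac{2}{23}\right) = \left(-40\right) \left(- \frac{2}{23}\right) = \frac{80}{23}$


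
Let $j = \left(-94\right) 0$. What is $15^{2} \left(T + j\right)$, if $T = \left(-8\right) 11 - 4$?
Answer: $-20700$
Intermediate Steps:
$j = 0$
$T = -92$ ($T = -88 - 4 = -92$)
$15^{2} \left(T + j\right) = 15^{2} \left(-92 + 0\right) = 225 \left(-92\right) = -20700$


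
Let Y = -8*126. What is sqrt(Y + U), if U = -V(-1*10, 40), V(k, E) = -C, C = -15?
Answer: I*sqrt(1023) ≈ 31.984*I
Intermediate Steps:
V(k, E) = 15 (V(k, E) = -1*(-15) = 15)
Y = -1008
U = -15 (U = -1*15 = -15)
sqrt(Y + U) = sqrt(-1008 - 15) = sqrt(-1023) = I*sqrt(1023)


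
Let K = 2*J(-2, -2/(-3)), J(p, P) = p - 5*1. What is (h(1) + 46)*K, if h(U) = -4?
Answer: -588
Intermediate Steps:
J(p, P) = -5 + p (J(p, P) = p - 5 = -5 + p)
K = -14 (K = 2*(-5 - 2) = 2*(-7) = -14)
(h(1) + 46)*K = (-4 + 46)*(-14) = 42*(-14) = -588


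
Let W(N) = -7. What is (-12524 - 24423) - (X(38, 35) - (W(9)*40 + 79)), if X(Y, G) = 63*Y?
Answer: -39542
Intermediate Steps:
(-12524 - 24423) - (X(38, 35) - (W(9)*40 + 79)) = (-12524 - 24423) - (63*38 - (-7*40 + 79)) = -36947 - (2394 - (-280 + 79)) = -36947 - (2394 - 1*(-201)) = -36947 - (2394 + 201) = -36947 - 1*2595 = -36947 - 2595 = -39542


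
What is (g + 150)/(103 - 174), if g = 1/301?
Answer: -45151/21371 ≈ -2.1127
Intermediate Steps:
g = 1/301 ≈ 0.0033223
(g + 150)/(103 - 174) = (1/301 + 150)/(103 - 174) = (45151/301)/(-71) = (45151/301)*(-1/71) = -45151/21371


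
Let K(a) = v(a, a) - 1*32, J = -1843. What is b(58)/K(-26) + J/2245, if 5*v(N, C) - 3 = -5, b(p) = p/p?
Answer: -309791/363690 ≈ -0.85180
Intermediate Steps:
b(p) = 1
v(N, C) = -⅖ (v(N, C) = ⅗ + (⅕)*(-5) = ⅗ - 1 = -⅖)
K(a) = -162/5 (K(a) = -⅖ - 1*32 = -⅖ - 32 = -162/5)
b(58)/K(-26) + J/2245 = 1/(-162/5) - 1843/2245 = 1*(-5/162) - 1843*1/2245 = -5/162 - 1843/2245 = -309791/363690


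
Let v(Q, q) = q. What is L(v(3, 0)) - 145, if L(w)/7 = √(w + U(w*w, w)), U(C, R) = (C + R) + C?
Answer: -145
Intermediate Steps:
U(C, R) = R + 2*C
L(w) = 7*√(2*w + 2*w²) (L(w) = 7*√(w + (w + 2*(w*w))) = 7*√(w + (w + 2*w²)) = 7*√(2*w + 2*w²))
L(v(3, 0)) - 145 = 7*√2*√(0*(1 + 0)) - 145 = 7*√2*√(0*1) - 145 = 7*√2*√0 - 145 = 7*√2*0 - 145 = 0 - 145 = -145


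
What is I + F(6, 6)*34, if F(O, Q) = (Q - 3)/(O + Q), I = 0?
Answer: 17/2 ≈ 8.5000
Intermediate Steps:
F(O, Q) = (-3 + Q)/(O + Q)
I + F(6, 6)*34 = 0 + ((-3 + 6)/(6 + 6))*34 = 0 + (3/12)*34 = 0 + ((1/12)*3)*34 = 0 + (1/4)*34 = 0 + 17/2 = 17/2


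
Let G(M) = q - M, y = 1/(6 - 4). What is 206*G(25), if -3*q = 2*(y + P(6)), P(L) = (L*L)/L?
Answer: -18128/3 ≈ -6042.7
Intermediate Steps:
y = 1/2 ≈ 0.50000
P(L) = L (P(L) = L**2/L = L)
q = -13/3 (q = -2*(1/2 + 6)/3 = -2*13/(3*2) = -1/3*13 = -13/3 ≈ -4.3333)
G(M) = -13/3 - M
206*G(25) = 206*(-13/3 - 1*25) = 206*(-13/3 - 25) = 206*(-88/3) = -18128/3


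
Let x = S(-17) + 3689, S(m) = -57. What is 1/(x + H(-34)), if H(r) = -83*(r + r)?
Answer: 1/9276 ≈ 0.00010781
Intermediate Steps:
x = 3632 (x = -57 + 3689 = 3632)
H(r) = -166*r
1/(x + H(-34)) = 1/(3632 - 166*(-34)) = 1/(3632 + 5644) = 1/9276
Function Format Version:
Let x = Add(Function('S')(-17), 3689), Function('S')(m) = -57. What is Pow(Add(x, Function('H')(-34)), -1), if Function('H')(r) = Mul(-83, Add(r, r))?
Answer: Rational(1, 9276) ≈ 0.00010781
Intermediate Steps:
x = 3632 (x = Add(-57, 3689) = 3632)
Function('H')(r) = Mul(-166, r) (Function('H')(r) = Mul(-83, Mul(2, r)) = Mul(-166, r))
Pow(Add(x, Function('H')(-34)), -1) = Pow(Add(3632, Mul(-166, -34)), -1) = Pow(Add(3632, 5644), -1) = Pow(9276, -1) = Rational(1, 9276)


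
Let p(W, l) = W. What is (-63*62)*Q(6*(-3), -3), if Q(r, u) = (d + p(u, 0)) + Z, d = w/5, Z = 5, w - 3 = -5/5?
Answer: -46872/5 ≈ -9374.4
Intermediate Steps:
w = 2 (w = 3 - 5/5 = 3 - 5*1/5 = 3 - 1 = 2)
d = 2/5 ≈ 0.40000
Q(r, u) = 27/5 + u (Q(r, u) = (2/5 + u) + 5 = 27/5 + u)
(-63*62)*Q(6*(-3), -3) = (-63*62)*(27/5 - 3) = -3906*12/5 = -46872/5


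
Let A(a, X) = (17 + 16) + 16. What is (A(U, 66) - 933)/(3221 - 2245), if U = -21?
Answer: -221/244 ≈ -0.90574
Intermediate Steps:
A(a, X) = 49 (A(a, X) = 33 + 16 = 49)
(A(U, 66) - 933)/(3221 - 2245) = (49 - 933)/(3221 - 2245) = -884/976 = -884*1/976 = -221/244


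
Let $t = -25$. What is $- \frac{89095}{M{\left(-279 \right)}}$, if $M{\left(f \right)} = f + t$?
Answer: $\frac{89095}{304} \approx 293.08$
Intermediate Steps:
$M{\left(f \right)} = -25 + f$ ($M{\left(f \right)} = f - 25 = -25 + f$)
$- \frac{89095}{M{\left(-279 \right)}} = - \frac{89095}{-25 - 279} = - \frac{89095}{-304} = \left(-89095\right) \left(- \frac{1}{304}\right) = \frac{89095}{304}$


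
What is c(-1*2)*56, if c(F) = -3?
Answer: -168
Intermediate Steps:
c(-1*2)*56 = -3*56 = -168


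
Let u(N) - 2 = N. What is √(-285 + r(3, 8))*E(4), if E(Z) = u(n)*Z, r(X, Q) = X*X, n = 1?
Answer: 24*I*√69 ≈ 199.36*I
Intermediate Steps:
r(X, Q) = X²
u(N) = 2 + N
E(Z) = 3*Z (E(Z) = (2 + 1)*Z = 3*Z)
√(-285 + r(3, 8))*E(4) = √(-285 + 3²)*(3*4) = √(-285 + 9)*12 = √(-276)*12 = (2*I*√69)*12 = 24*I*√69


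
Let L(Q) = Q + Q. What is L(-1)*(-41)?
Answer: 82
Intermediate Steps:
L(Q) = 2*Q
L(-1)*(-41) = (2*(-1))*(-41) = -2*(-41) = 82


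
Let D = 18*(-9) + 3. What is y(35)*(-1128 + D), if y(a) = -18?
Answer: 23166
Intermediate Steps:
D = -159 (D = -162 + 3 = -159)
y(35)*(-1128 + D) = -18*(-1128 - 159) = -18*(-1287) = 23166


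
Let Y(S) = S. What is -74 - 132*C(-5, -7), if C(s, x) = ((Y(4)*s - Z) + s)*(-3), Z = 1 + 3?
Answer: -11558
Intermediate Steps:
Z = 4
C(s, x) = 12 - 15*s (C(s, x) = ((4*s - 1*4) + s)*(-3) = ((4*s - 4) + s)*(-3) = ((-4 + 4*s) + s)*(-3) = (-4 + 5*s)*(-3) = 12 - 15*s)
-74 - 132*C(-5, -7) = -74 - 132*(12 - 15*(-5)) = -74 - 132*(12 + 75) = -74 - 132*87 = -74 - 11484 = -11558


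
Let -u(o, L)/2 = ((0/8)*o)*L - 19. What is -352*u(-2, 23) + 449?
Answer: -12927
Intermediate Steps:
u(o, L) = 38 (u(o, L) = -2*(((0/8)*o)*L - 19) = -2*(((0*(⅛))*o)*L - 19) = -2*((0*o)*L - 19) = -2*(0*L - 19) = -2*(0 - 19) = -2*(-19) = 38)
-352*u(-2, 23) + 449 = -352*38 + 449 = -13376 + 449 = -12927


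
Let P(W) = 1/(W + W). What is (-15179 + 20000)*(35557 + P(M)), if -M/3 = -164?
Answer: 56225859023/328 ≈ 1.7142e+8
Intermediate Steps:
M = 492 (M = -3*(-164) = 492)
P(W) = 1/(2*W)
(-15179 + 20000)*(35557 + P(M)) = (-15179 + 20000)*(35557 + (½)/492) = 4821*(35557 + (½)*(1/492)) = 4821*(35557 + 1/984) = 4821*(34988089/984) = 56225859023/328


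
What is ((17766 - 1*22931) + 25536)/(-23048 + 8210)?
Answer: -20371/14838 ≈ -1.3729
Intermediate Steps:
((17766 - 1*22931) + 25536)/(-23048 + 8210) = ((17766 - 22931) + 25536)/(-14838) = (-5165 + 25536)*(-1/14838) = 20371*(-1/14838) = -20371/14838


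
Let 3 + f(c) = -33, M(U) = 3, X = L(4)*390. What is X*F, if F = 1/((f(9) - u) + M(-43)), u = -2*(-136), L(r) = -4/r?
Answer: 78/61 ≈ 1.2787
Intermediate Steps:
u = 272
X = -390 (X = -4/4*390 = -4*¼*390 = -1*390 = -390)
f(c) = -36 (f(c) = -3 - 33 = -36)
F = -1/305 (F = 1/((-36 - 1*272) + 3) = 1/((-36 - 272) + 3) = 1/(-308 + 3) = 1/(-305) = -1/305 ≈ -0.0032787)
X*F = -390*(-1/305) = 78/61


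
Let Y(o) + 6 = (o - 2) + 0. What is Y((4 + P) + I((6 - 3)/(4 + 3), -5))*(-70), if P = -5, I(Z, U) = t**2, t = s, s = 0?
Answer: 630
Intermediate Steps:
t = 0
I(Z, U) = 0 (I(Z, U) = 0**2 = 0)
Y(o) = -8 + o (Y(o) = -6 + ((o - 2) + 0) = -6 + ((-2 + o) + 0) = -6 + (-2 + o) = -8 + o)
Y((4 + P) + I((6 - 3)/(4 + 3), -5))*(-70) = (-8 + ((4 - 5) + 0))*(-70) = (-8 + (-1 + 0))*(-70) = (-8 - 1)*(-70) = -9*(-70) = 630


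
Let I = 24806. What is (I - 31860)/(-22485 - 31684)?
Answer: 7054/54169 ≈ 0.13022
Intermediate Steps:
(I - 31860)/(-22485 - 31684) = (24806 - 31860)/(-22485 - 31684) = -7054/(-54169) = -7054*(-1/54169) = 7054/54169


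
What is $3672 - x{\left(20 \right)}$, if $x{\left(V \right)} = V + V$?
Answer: $3632$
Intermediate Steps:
$x{\left(V \right)} = 2 V$
$3672 - x{\left(20 \right)} = 3672 - 2 \cdot 20 = 3672 - 40 = 3632$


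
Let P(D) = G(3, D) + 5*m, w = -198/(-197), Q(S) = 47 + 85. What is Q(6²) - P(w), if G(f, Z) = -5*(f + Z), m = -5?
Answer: 34874/197 ≈ 177.03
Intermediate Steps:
Q(S) = 132
G(f, Z) = -5*Z - 5*f (G(f, Z) = -5*(Z + f) = -5*Z - 5*f)
w = 198/197 (w = -198*(-1/197) = 198/197 ≈ 1.0051)
P(D) = -40 - 5*D (P(D) = (-5*D - 5*3) + 5*(-5) = (-5*D - 15) - 25 = (-15 - 5*D) - 25 = -40 - 5*D)
Q(6²) - P(w) = 132 - (-40 - 5*198/197) = 132 - (-40 - 990/197) = 132 - 1*(-8870/197) = 132 + 8870/197 = 34874/197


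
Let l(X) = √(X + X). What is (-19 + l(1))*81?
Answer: -1539 + 81*√2 ≈ -1424.4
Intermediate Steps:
l(X) = √2*√X (l(X) = √(2*X) = √2*√X)
(-19 + l(1))*81 = (-19 + √2*√1)*81 = (-19 + √2*1)*81 = (-19 + √2)*81 = -1539 + 81*√2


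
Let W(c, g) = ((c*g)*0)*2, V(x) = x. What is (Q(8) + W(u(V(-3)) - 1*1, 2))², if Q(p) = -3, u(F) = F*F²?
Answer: 9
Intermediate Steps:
u(F) = F³
W(c, g) = 0 (W(c, g) = 0*2 = 0)
(Q(8) + W(u(V(-3)) - 1*1, 2))² = (-3 + 0)² = (-3)² = 9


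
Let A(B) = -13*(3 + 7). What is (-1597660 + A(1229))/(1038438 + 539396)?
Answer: -798895/788917 ≈ -1.0126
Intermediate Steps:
A(B) = -130 (A(B) = -13*10 = -130)
(-1597660 + A(1229))/(1038438 + 539396) = (-1597660 - 130)/(1038438 + 539396) = -1597790/1577834 = -1597790*1/1577834 = -798895/788917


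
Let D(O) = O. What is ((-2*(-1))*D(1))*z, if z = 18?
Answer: 36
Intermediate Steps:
((-2*(-1))*D(1))*z = (-2*(-1)*1)*18 = (2*1)*18 = 2*18 = 36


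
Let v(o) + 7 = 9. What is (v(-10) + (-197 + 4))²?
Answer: 36481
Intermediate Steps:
v(o) = 2 (v(o) = -7 + 9 = 2)
(v(-10) + (-197 + 4))² = (2 + (-197 + 4))² = (2 - 193)² = (-191)² = 36481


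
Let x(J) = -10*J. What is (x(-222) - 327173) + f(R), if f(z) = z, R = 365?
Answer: -324588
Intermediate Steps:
(x(-222) - 327173) + f(R) = (-10*(-222) - 327173) + 365 = (2220 - 327173) + 365 = -324953 + 365 = -324588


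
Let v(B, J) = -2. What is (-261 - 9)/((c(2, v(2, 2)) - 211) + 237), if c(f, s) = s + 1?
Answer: -54/5 ≈ -10.800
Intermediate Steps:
c(f, s) = 1 + s
(-261 - 9)/((c(2, v(2, 2)) - 211) + 237) = (-261 - 9)/(((1 - 2) - 211) + 237) = -270/((-1 - 211) + 237) = -270/(-212 + 237) = -270/25 = -270*1/25 = -54/5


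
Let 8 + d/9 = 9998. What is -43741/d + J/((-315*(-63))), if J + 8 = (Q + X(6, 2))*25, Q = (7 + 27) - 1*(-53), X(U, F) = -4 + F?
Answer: -334667/881118 ≈ -0.37982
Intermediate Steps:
d = 89910 (d = -72 + 9*9998 = -72 + 89982 = 89910)
Q = 87 (Q = 34 + 53 = 87)
J = 2117 (J = -8 + (87 + (-4 + 2))*25 = -8 + (87 - 2)*25 = -8 + 85*25 = -8 + 2125 = 2117)
-43741/d + J/((-315*(-63))) = -43741/89910 + 2117/((-315*(-63))) = -43741*1/89910 + 2117/19845 = -43741/89910 + 2117*(1/19845) = -43741/89910 + 2117/19845 = -334667/881118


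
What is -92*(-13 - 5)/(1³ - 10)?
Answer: -184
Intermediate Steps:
-92*(-13 - 5)/(1³ - 10) = -(-1656)/(1 - 10) = -(-1656)/(-9) = -(-1656)*(-1)/9 = -92*2 = -184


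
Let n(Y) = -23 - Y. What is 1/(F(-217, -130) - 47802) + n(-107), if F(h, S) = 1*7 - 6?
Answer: 4015283/47801 ≈ 84.000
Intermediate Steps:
F(h, S) = 1 (F(h, S) = 7 - 6 = 1)
1/(F(-217, -130) - 47802) + n(-107) = 1/(1 - 47802) + (-23 - 1*(-107)) = 1/(-47801) + (-23 + 107) = -1/47801 + 84 = 4015283/47801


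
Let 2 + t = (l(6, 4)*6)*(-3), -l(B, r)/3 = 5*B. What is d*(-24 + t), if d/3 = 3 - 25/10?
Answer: 2391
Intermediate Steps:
l(B, r) = -15*B
t = 1618 (t = -2 + (-15*6*6)*(-3) = -2 - 90*6*(-3) = -2 - 540*(-3) = -2 + 1620 = 1618)
d = 3/2 (d = 3*(3 - 25/10) = 3*(3 - 25*1/10) = 3*(3 - 5/2) = 3*(1/2) = 3/2 ≈ 1.5000)
d*(-24 + t) = 3*(-24 + 1618)/2 = (3/2)*1594 = 2391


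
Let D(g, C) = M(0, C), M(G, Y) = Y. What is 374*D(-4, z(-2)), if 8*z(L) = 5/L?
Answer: -935/8 ≈ -116.88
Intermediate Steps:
z(L) = 5/(8*L) (z(L) = (5/L)/8 = 5/(8*L))
D(g, C) = C
374*D(-4, z(-2)) = 374*((5/8)/(-2)) = 374*((5/8)*(-1/2)) = 374*(-5/16) = -935/8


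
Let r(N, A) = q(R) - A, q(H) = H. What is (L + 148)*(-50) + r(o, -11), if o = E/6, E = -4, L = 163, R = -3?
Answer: -15542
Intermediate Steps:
o = -⅔ (o = -4/6 = (⅙)*(-4) = -⅔ ≈ -0.66667)
r(N, A) = -3 - A
(L + 148)*(-50) + r(o, -11) = (163 + 148)*(-50) + (-3 - 1*(-11)) = 311*(-50) + (-3 + 11) = -15550 + 8 = -15542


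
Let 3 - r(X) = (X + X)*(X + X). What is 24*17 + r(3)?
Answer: 375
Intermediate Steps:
r(X) = 3 - 4*X**2 (r(X) = 3 - (X + X)*(X + X) = 3 - 2*X*2*X = 3 - 4*X**2)
24*17 + r(3) = 24*17 + (3 - 4*3**2) = 408 + (3 - 4*9) = 408 + (3 - 36) = 408 - 33 = 375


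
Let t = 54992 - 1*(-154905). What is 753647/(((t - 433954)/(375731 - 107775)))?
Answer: -201944235532/224057 ≈ -9.0131e+5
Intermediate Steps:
t = 209897 (t = 54992 + 154905 = 209897)
753647/(((t - 433954)/(375731 - 107775))) = 753647/(((209897 - 433954)/(375731 - 107775))) = 753647/((-224057/267956)) = 753647/((-224057*1/267956)) = 753647/(-224057/267956) = 753647*(-267956/224057) = -201944235532/224057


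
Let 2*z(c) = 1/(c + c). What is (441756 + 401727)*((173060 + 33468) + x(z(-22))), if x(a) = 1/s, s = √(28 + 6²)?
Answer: 1393623699675/8 ≈ 1.7420e+11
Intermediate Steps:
z(c) = 1/(4*c) (z(c) = 1/(2*(c + c)) = 1/(2*((2*c))) = (1/(2*c))/2 = 1/(4*c))
s = 8 (s = √(28 + 36) = √64 = 8)
x(a) = ⅛ (x(a) = 1/8 = ⅛)
(441756 + 401727)*((173060 + 33468) + x(z(-22))) = (441756 + 401727)*((173060 + 33468) + ⅛) = 843483*(206528 + ⅛) = 843483*(1652225/8) = 1393623699675/8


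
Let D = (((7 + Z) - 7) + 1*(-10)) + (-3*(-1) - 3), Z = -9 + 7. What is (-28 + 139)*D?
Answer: -1332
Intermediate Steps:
Z = -2
D = -12 (D = (((7 - 2) - 7) + 1*(-10)) + (-3*(-1) - 3) = ((5 - 7) - 10) + (3 - 3) = (-2 - 10) + 0 = -12 + 0 = -12)
(-28 + 139)*D = (-28 + 139)*(-12) = 111*(-12) = -1332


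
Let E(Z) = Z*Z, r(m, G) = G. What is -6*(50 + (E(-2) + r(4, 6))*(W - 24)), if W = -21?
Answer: 2400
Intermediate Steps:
E(Z) = Z²
-6*(50 + (E(-2) + r(4, 6))*(W - 24)) = -6*(50 + ((-2)² + 6)*(-21 - 24)) = -6*(50 + (4 + 6)*(-45)) = -6*(50 + 10*(-45)) = -6*(50 - 450) = -6*(-400) = 2400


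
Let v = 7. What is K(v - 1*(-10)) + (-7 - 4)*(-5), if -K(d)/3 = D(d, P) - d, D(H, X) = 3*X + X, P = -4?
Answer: 154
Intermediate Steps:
D(H, X) = 4*X
K(d) = 48 + 3*d (K(d) = -3*(4*(-4) - d) = -3*(-16 - d) = 48 + 3*d)
K(v - 1*(-10)) + (-7 - 4)*(-5) = (48 + 3*(7 - 1*(-10))) + (-7 - 4)*(-5) = (48 + 3*(7 + 10)) - 11*(-5) = (48 + 3*17) + 55 = (48 + 51) + 55 = 99 + 55 = 154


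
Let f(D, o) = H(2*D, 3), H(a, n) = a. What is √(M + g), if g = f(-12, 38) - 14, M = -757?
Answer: I*√795 ≈ 28.196*I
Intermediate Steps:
f(D, o) = 2*D
g = -38 (g = 2*(-12) - 14 = -24 - 14 = -38)
√(M + g) = √(-757 - 38) = √(-795) = I*√795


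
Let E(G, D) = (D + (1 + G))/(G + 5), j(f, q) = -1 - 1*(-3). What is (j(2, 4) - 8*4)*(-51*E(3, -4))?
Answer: 0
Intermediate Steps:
j(f, q) = 2 (j(f, q) = -1 + 3 = 2)
E(G, D) = (1 + D + G)/(5 + G)
(j(2, 4) - 8*4)*(-51*E(3, -4)) = (2 - 8*4)*(-51*(1 - 4 + 3)/(5 + 3)) = (2 - 32)*(-51*0/8) = -(-1530)*(1/8)*0 = -(-1530)*0 = -30*0 = 0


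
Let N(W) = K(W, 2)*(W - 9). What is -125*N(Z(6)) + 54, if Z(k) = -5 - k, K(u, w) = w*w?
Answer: 10054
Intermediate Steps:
K(u, w) = w²
N(W) = -36 + 4*W (N(W) = 2²*(W - 9) = 4*(-9 + W) = -36 + 4*W)
-125*N(Z(6)) + 54 = -125*(-36 + 4*(-5 - 1*6)) + 54 = -125*(-36 + 4*(-5 - 6)) + 54 = -125*(-36 + 4*(-11)) + 54 = -125*(-36 - 44) + 54 = -125*(-80) + 54 = 10000 + 54 = 10054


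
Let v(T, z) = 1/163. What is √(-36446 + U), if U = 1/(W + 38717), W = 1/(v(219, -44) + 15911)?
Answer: 2*I*√91867896569790666620613458/100412307361 ≈ 190.91*I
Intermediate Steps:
v(T, z) = 1/163
W = 163/2593494 (W = 1/(1/163 + 15911) = 1/(2593494/163) = 163/2593494 ≈ 6.2850e-5)
U = 2593494/100412307361 (U = 1/(163/2593494 + 38717) = 1/(100412307361/2593494) = 2593494/100412307361 ≈ 2.5828e-5)
√(-36446 + U) = √(-36446 + 2593494/100412307361) = √(-3659626951485512/100412307361) = 2*I*√91867896569790666620613458/100412307361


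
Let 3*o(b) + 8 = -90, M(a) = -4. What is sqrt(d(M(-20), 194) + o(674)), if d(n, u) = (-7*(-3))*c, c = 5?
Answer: sqrt(651)/3 ≈ 8.5049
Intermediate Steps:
d(n, u) = 105 (d(n, u) = -7*(-3)*5 = 21*5 = 105)
o(b) = -98/3 (o(b) = -8/3 + (1/3)*(-90) = -8/3 - 30 = -98/3)
sqrt(d(M(-20), 194) + o(674)) = sqrt(105 - 98/3) = sqrt(217/3) = sqrt(651)/3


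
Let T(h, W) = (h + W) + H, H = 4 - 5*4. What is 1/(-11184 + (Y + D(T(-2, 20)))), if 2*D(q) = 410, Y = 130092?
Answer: 1/119113 ≈ 8.3954e-6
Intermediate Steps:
H = -16 (H = 4 - 20 = -16)
T(h, W) = -16 + W + h (T(h, W) = (h + W) - 16 = (W + h) - 16 = -16 + W + h)
D(q) = 205 (D(q) = (½)*410 = 205)
1/(-11184 + (Y + D(T(-2, 20)))) = 1/(-11184 + (130092 + 205)) = 1/(-11184 + 130297) = 1/119113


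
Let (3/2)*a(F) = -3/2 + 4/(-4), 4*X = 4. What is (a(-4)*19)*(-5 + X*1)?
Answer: 380/3 ≈ 126.67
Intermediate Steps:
X = 1 (X = (¼)*4 = 1)
a(F) = -5/3 (a(F) = 2*(-3/2 + 4/(-4))/3 = 2*(-3*½ + 4*(-¼))/3 = 2*(-3/2 - 1)/3 = (⅔)*(-5/2) = -5/3)
(a(-4)*19)*(-5 + X*1) = (-5/3*19)*(-5 + 1*1) = -95*(-5 + 1)/3 = -95/3*(-4) = 380/3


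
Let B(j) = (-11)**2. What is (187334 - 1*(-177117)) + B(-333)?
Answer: 364572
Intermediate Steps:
B(j) = 121
(187334 - 1*(-177117)) + B(-333) = (187334 - 1*(-177117)) + 121 = (187334 + 177117) + 121 = 364451 + 121 = 364572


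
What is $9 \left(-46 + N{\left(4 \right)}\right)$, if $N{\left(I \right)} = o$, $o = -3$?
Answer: $-441$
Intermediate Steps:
$N{\left(I \right)} = -3$
$9 \left(-46 + N{\left(4 \right)}\right) = 9 \left(-46 - 3\right) = 9 \left(-49\right) = -441$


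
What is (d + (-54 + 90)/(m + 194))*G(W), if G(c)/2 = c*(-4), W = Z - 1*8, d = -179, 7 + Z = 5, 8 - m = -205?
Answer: -5825360/407 ≈ -14313.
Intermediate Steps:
m = 213 (m = 8 - 1*(-205) = 8 + 205 = 213)
Z = -2 (Z = -7 + 5 = -2)
W = -10 (W = -2 - 1*8 = -2 - 8 = -10)
G(c) = -8*c (G(c) = 2*(c*(-4)) = 2*(-4*c) = -8*c)
(d + (-54 + 90)/(m + 194))*G(W) = (-179 + (-54 + 90)/(213 + 194))*(-8*(-10)) = (-179 + 36/407)*80 = -72817/407*80 = -5825360/407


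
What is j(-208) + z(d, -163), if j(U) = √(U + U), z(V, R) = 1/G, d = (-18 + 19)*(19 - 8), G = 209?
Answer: 1/209 + 4*I*√26 ≈ 0.0047847 + 20.396*I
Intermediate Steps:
d = 11 (d = 1*11 = 11)
z(V, R) = 1/209
j(U) = √2*√U (j(U) = √(2*U) = √2*√U)
j(-208) + z(d, -163) = √2*√(-208) + 1/209 = √2*(4*I*√13) + 1/209 = 4*I*√26 + 1/209 = 1/209 + 4*I*√26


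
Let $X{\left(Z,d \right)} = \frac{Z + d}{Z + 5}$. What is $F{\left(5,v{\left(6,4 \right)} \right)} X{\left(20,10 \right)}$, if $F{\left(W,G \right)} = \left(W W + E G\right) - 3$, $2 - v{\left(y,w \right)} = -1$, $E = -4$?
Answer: $12$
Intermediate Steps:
$X{\left(Z,d \right)} = \frac{Z + d}{5 + Z}$
$v{\left(y,w \right)} = 3$ ($v{\left(y,w \right)} = 2 - -1 = 2 + 1 = 3$)
$F{\left(W,G \right)} = -3 + W^{2} - 4 G$ ($F{\left(W,G \right)} = \left(W W - 4 G\right) - 3 = \left(W^{2} - 4 G\right) - 3 = -3 + W^{2} - 4 G$)
$F{\left(5,v{\left(6,4 \right)} \right)} X{\left(20,10 \right)} = \left(-3 + 5^{2} - 12\right) \frac{20 + 10}{5 + 20} = \left(-3 + 25 - 12\right) \frac{1}{25} \cdot 30 = 10 \cdot \frac{1}{25} \cdot 30 = 10 \cdot \frac{6}{5} = 12$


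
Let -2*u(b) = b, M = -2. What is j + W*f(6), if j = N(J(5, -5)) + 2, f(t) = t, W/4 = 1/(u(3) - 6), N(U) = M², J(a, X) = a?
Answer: 14/5 ≈ 2.8000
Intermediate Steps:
N(U) = 4 (N(U) = (-2)² = 4)
u(b) = -b/2
W = -8/15 (W = 4/(-½*3 - 6) = 4/(-3/2 - 6) = 4/(-15/2) = 4*(-2/15) = -8/15 ≈ -0.53333)
j = 6 (j = 4 + 2 = 6)
j + W*f(6) = 6 - 8/15*6 = 6 - 16/5 = 14/5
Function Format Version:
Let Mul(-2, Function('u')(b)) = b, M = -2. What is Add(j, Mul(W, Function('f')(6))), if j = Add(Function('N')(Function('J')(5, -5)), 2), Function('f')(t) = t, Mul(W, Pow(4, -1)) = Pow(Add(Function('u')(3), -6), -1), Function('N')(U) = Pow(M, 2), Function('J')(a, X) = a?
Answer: Rational(14, 5) ≈ 2.8000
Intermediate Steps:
Function('N')(U) = 4 (Function('N')(U) = Pow(-2, 2) = 4)
Function('u')(b) = Mul(Rational(-1, 2), b)
W = Rational(-8, 15) (W = Mul(4, Pow(Add(Mul(Rational(-1, 2), 3), -6), -1)) = Mul(4, Pow(Add(Rational(-3, 2), -6), -1)) = Mul(4, Pow(Rational(-15, 2), -1)) = Mul(4, Rational(-2, 15)) = Rational(-8, 15) ≈ -0.53333)
j = 6 (j = Add(4, 2) = 6)
Add(j, Mul(W, Function('f')(6))) = Add(6, Mul(Rational(-8, 15), 6)) = Add(6, Rational(-16, 5)) = Rational(14, 5)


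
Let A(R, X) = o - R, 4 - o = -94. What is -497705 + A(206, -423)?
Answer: -497813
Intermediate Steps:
o = 98 (o = 4 - 1*(-94) = 4 + 94 = 98)
A(R, X) = 98 - R
-497705 + A(206, -423) = -497705 + (98 - 1*206) = -497705 + (98 - 206) = -497705 - 108 = -497813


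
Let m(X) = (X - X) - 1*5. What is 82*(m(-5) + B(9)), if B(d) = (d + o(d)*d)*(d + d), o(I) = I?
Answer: 132430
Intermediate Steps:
B(d) = 2*d*(d + d²) (B(d) = (d + d*d)*(d + d) = (d + d²)*(2*d) = 2*d*(d + d²))
m(X) = -5 (m(X) = 0 - 5 = -5)
82*(m(-5) + B(9)) = 82*(-5 + 2*9²*(1 + 9)) = 82*(-5 + 2*81*10) = 82*(-5 + 1620) = 82*1615 = 132430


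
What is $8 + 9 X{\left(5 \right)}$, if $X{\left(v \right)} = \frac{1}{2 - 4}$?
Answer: $\frac{7}{2} \approx 3.5$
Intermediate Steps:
$X{\left(v \right)} = - \frac{1}{2}$ ($X{\left(v \right)} = \frac{1}{-2} = - \frac{1}{2}$)
$8 + 9 X{\left(5 \right)} = 8 + 9 \left(- \frac{1}{2}\right) = 8 - \frac{9}{2} = \frac{7}{2}$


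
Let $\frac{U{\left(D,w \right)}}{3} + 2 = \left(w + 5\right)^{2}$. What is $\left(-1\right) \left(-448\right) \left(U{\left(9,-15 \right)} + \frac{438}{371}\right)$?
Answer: $\frac{7008768}{53} \approx 1.3224 \cdot 10^{5}$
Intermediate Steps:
$U{\left(D,w \right)} = -6 + 3 \left(5 + w\right)^{2}$ ($U{\left(D,w \right)} = -6 + 3 \left(w + 5\right)^{2} = -6 + 3 \left(5 + w\right)^{2}$)
$\left(-1\right) \left(-448\right) \left(U{\left(9,-15 \right)} + \frac{438}{371}\right) = \left(-1\right) \left(-448\right) \left(\left(-6 + 3 \left(5 - 15\right)^{2}\right) + \frac{438}{371}\right) = 448 \left(\left(-6 + 3 \left(-10\right)^{2}\right) + 438 \cdot \frac{1}{371}\right) = 448 \left(\left(-6 + 3 \cdot 100\right) + \frac{438}{371}\right) = 448 \left(\left(-6 + 300\right) + \frac{438}{371}\right) = 448 \left(294 + \frac{438}{371}\right) = 448 \cdot \frac{109512}{371} = \frac{7008768}{53}$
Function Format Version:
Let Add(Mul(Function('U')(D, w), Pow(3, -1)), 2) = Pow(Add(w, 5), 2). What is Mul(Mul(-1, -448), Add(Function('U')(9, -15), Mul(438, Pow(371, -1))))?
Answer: Rational(7008768, 53) ≈ 1.3224e+5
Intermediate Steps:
Function('U')(D, w) = Add(-6, Mul(3, Pow(Add(5, w), 2))) (Function('U')(D, w) = Add(-6, Mul(3, Pow(Add(w, 5), 2))) = Add(-6, Mul(3, Pow(Add(5, w), 2))))
Mul(Mul(-1, -448), Add(Function('U')(9, -15), Mul(438, Pow(371, -1)))) = Mul(Mul(-1, -448), Add(Add(-6, Mul(3, Pow(Add(5, -15), 2))), Mul(438, Pow(371, -1)))) = Mul(448, Add(Add(-6, Mul(3, Pow(-10, 2))), Mul(438, Rational(1, 371)))) = Mul(448, Add(Add(-6, Mul(3, 100)), Rational(438, 371))) = Mul(448, Add(Add(-6, 300), Rational(438, 371))) = Mul(448, Add(294, Rational(438, 371))) = Mul(448, Rational(109512, 371)) = Rational(7008768, 53)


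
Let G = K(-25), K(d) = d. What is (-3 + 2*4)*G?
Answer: -125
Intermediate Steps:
G = -25
(-3 + 2*4)*G = (-3 + 2*4)*(-25) = (-3 + 8)*(-25) = 5*(-25) = -125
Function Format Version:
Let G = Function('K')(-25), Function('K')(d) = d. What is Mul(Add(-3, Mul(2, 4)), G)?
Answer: -125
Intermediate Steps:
G = -25
Mul(Add(-3, Mul(2, 4)), G) = Mul(Add(-3, Mul(2, 4)), -25) = Mul(Add(-3, 8), -25) = Mul(5, -25) = -125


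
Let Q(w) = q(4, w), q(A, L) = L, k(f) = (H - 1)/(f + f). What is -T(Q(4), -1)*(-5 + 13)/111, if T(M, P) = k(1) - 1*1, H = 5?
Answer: -8/111 ≈ -0.072072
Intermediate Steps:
k(f) = 2/f (k(f) = (5 - 1)/(f + f) = 4/((2*f)) = 4*(1/(2*f)) = 2/f)
Q(w) = w
T(M, P) = 1 (T(M, P) = 2/1 - 1*1 = 2*1 - 1 = 2 - 1 = 1)
-T(Q(4), -1)*(-5 + 13)/111 = -(-5 + 13)/111 = -8*(1/111) = -1*8*(1/111) = -8*1/111 = -8/111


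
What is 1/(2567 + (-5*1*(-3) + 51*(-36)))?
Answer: 1/746 ≈ 0.0013405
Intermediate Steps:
1/(2567 + (-5*1*(-3) + 51*(-36))) = 1/(2567 + (-5*(-3) - 1836)) = 1/(2567 + (15 - 1836)) = 1/(2567 - 1821) = 1/746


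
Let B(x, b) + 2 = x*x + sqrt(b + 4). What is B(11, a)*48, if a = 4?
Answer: 5712 + 96*sqrt(2) ≈ 5847.8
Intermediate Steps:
B(x, b) = -2 + x**2 + sqrt(4 + b) (B(x, b) = -2 + (x*x + sqrt(b + 4)) = -2 + (x**2 + sqrt(4 + b)) = -2 + x**2 + sqrt(4 + b))
B(11, a)*48 = (-2 + 11**2 + sqrt(4 + 4))*48 = (-2 + 121 + sqrt(8))*48 = (-2 + 121 + 2*sqrt(2))*48 = (119 + 2*sqrt(2))*48 = 5712 + 96*sqrt(2)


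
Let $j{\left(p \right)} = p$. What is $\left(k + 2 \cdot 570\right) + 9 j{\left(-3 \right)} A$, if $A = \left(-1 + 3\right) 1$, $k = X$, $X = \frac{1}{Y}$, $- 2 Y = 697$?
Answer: $\frac{756940}{697} \approx 1086.0$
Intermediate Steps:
$Y = - \frac{697}{2}$ ($Y = \left(- \frac{1}{2}\right) 697 = - \frac{697}{2} \approx -348.5$)
$X = - \frac{2}{697}$ ($X = \frac{1}{- \frac{697}{2}} = - \frac{2}{697} \approx -0.0028694$)
$k = - \frac{2}{697} \approx -0.0028694$
$A = 2$ ($A = 2 \cdot 1 = 2$)
$\left(k + 2 \cdot 570\right) + 9 j{\left(-3 \right)} A = \left(- \frac{2}{697} + 2 \cdot 570\right) + 9 \left(-3\right) 2 = \left(- \frac{2}{697} + 1140\right) - 54 = \frac{794578}{697} - 54 = \frac{756940}{697}$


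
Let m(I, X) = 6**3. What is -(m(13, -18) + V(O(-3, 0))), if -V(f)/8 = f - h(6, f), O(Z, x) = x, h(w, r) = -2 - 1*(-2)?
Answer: -216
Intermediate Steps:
h(w, r) = 0 (h(w, r) = -2 + 2 = 0)
m(I, X) = 216
V(f) = -8*f (V(f) = -8*(f - 1*0) = -8*(f + 0) = -8*f)
-(m(13, -18) + V(O(-3, 0))) = -(216 - 8*0) = -(216 + 0) = -1*216 = -216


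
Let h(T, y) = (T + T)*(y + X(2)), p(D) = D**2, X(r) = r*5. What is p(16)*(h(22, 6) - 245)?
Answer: 117504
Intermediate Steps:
X(r) = 5*r
h(T, y) = 2*T*(10 + y) (h(T, y) = (T + T)*(y + 5*2) = (2*T)*(y + 10) = (2*T)*(10 + y) = 2*T*(10 + y))
p(16)*(h(22, 6) - 245) = 16**2*(2*22*(10 + 6) - 245) = 256*(2*22*16 - 245) = 256*(704 - 245) = 256*459 = 117504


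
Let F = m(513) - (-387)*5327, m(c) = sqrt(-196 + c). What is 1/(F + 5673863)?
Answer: 7735412/59836598809427 - sqrt(317)/59836598809427 ≈ 1.2928e-7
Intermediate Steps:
F = 2061549 + sqrt(317) (F = sqrt(-196 + 513) - (-387)*5327 = sqrt(317) - 1*(-2061549) = sqrt(317) + 2061549 = 2061549 + sqrt(317) ≈ 2.0616e+6)
1/(F + 5673863) = 1/((2061549 + sqrt(317)) + 5673863) = 1/(7735412 + sqrt(317))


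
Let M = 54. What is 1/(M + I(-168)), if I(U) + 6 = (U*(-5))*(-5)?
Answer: -1/4152 ≈ -0.00024085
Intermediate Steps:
I(U) = -6 + 25*U (I(U) = -6 + (U*(-5))*(-5) = -6 - 5*U*(-5) = -6 + 25*U)
1/(M + I(-168)) = 1/(54 + (-6 + 25*(-168))) = 1/(54 + (-6 - 4200)) = 1/(54 - 4206) = 1/(-4152) = -1/4152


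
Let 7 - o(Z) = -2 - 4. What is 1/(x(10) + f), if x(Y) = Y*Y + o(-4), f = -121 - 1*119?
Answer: -1/127 ≈ -0.0078740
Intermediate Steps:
o(Z) = 13 (o(Z) = 7 - (-2 - 4) = 7 - 1*(-6) = 7 + 6 = 13)
f = -240 (f = -121 - 119 = -240)
x(Y) = 13 + Y**2 (x(Y) = Y*Y + 13 = Y**2 + 13 = 13 + Y**2)
1/(x(10) + f) = 1/((13 + 10**2) - 240) = 1/((13 + 100) - 240) = 1/(113 - 240) = 1/(-127) = -1/127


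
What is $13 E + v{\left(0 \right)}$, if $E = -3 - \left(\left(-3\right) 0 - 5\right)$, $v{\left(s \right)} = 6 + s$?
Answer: $32$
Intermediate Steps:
$E = 2$ ($E = -3 - \left(0 - 5\right) = -3 - -5 = -3 + 5 = 2$)
$13 E + v{\left(0 \right)} = 13 \cdot 2 + \left(6 + 0\right) = 26 + 6 = 32$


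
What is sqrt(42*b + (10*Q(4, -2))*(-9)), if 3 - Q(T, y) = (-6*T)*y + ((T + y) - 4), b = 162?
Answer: 3*sqrt(1186) ≈ 103.32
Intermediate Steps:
Q(T, y) = 7 - T - y + 6*T*y (Q(T, y) = 3 - ((-6*T)*y + ((T + y) - 4)) = 3 - (-6*T*y + (-4 + T + y)) = 3 - (-4 + T + y - 6*T*y) = 3 + (4 - T - y + 6*T*y) = 7 - T - y + 6*T*y)
sqrt(42*b + (10*Q(4, -2))*(-9)) = sqrt(42*162 + (10*(7 - 1*4 - 1*(-2) + 6*4*(-2)))*(-9)) = sqrt(6804 + (10*(7 - 4 + 2 - 48))*(-9)) = sqrt(6804 + (10*(-43))*(-9)) = sqrt(6804 - 430*(-9)) = sqrt(6804 + 3870) = sqrt(10674) = 3*sqrt(1186)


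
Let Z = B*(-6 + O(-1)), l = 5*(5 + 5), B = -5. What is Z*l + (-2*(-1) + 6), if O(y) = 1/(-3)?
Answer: 4774/3 ≈ 1591.3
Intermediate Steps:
O(y) = -⅓
l = 50 (l = 5*10 = 50)
Z = 95/3 (Z = -5*(-6 - ⅓) = -5*(-19/3) = 95/3 ≈ 31.667)
Z*l + (-2*(-1) + 6) = (95/3)*50 + (-2*(-1) + 6) = 4750/3 + (2 + 6) = 4750/3 + 8 = 4774/3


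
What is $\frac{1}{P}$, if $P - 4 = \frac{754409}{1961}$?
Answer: $\frac{1961}{762253} \approx 0.0025726$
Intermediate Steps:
$P = \frac{762253}{1961}$ ($P = 4 + \frac{754409}{1961} = \frac{762253}{1961} \approx 388.71$)
$\frac{1}{P} = \frac{1}{\frac{762253}{1961}} = \frac{1961}{762253}$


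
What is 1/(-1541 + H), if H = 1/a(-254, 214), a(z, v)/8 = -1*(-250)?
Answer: -2000/3081999 ≈ -0.00064893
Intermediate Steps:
a(z, v) = 2000 (a(z, v) = 8*(-1*(-250)) = 8*250 = 2000)
H = 1/2000 ≈ 0.00050000
1/(-1541 + H) = 1/(-1541 + 1/2000) = 1/(-3081999/2000) = -2000/3081999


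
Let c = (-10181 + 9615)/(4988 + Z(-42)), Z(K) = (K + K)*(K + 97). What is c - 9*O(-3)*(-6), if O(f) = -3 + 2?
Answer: -10219/184 ≈ -55.538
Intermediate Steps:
Z(K) = 2*K*(97 + K) (Z(K) = (2*K)*(97 + K) = 2*K*(97 + K))
O(f) = -1
c = -283/184 (c = (-10181 + 9615)/(4988 + 2*(-42)*(97 - 42)) = -566/(4988 + 2*(-42)*55) = -566/(4988 - 4620) = -566/368 = -566*1/368 = -283/184 ≈ -1.5380)
c - 9*O(-3)*(-6) = -283/184 - 9*(-1)*(-6) = -283/184 - (-9)*(-6) = -283/184 - 1*54 = -283/184 - 54 = -10219/184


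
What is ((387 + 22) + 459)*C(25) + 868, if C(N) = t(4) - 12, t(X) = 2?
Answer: -7812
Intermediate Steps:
C(N) = -10 (C(N) = 2 - 12 = -10)
((387 + 22) + 459)*C(25) + 868 = ((387 + 22) + 459)*(-10) + 868 = (409 + 459)*(-10) + 868 = 868*(-10) + 868 = -8680 + 868 = -7812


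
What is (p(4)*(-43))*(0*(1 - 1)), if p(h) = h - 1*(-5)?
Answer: 0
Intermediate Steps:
p(h) = 5 + h (p(h) = h + 5 = 5 + h)
(p(4)*(-43))*(0*(1 - 1)) = ((5 + 4)*(-43))*(0*(1 - 1)) = (9*(-43))*(0*0) = -387*0 = 0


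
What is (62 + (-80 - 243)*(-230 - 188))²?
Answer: 18245525776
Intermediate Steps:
(62 + (-80 - 243)*(-230 - 188))² = (62 - 323*(-418))² = (62 + 135014)² = 135076² = 18245525776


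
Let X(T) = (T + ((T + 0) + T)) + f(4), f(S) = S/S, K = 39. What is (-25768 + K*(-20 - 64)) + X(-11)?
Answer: -29076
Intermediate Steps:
f(S) = 1
X(T) = 1 + 3*T (X(T) = (T + ((T + 0) + T)) + 1 = (T + (T + T)) + 1 = (T + 2*T) + 1 = 3*T + 1 = 1 + 3*T)
(-25768 + K*(-20 - 64)) + X(-11) = (-25768 + 39*(-20 - 64)) + (1 + 3*(-11)) = (-25768 + 39*(-84)) + (1 - 33) = (-25768 - 3276) - 32 = -29044 - 32 = -29076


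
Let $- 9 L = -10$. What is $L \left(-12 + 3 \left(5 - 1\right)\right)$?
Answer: $0$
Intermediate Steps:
$L = \frac{10}{9}$ ($L = \left(- \frac{1}{9}\right) \left(-10\right) = \frac{10}{9} \approx 1.1111$)
$L \left(-12 + 3 \left(5 - 1\right)\right) = \frac{10 \left(-12 + 3 \left(5 - 1\right)\right)}{9} = \frac{10 \left(-12 + 3 \cdot 4\right)}{9} = \frac{10 \left(-12 + 12\right)}{9} = \frac{10}{9} \cdot 0 = 0$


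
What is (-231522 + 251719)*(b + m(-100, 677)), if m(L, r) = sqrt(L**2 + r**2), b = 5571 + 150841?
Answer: 3159053164 + 20197*sqrt(468329) ≈ 3.1729e+9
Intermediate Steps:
b = 156412
(-231522 + 251719)*(b + m(-100, 677)) = (-231522 + 251719)*(156412 + sqrt((-100)**2 + 677**2)) = 20197*(156412 + sqrt(10000 + 458329)) = 20197*(156412 + sqrt(468329)) = 3159053164 + 20197*sqrt(468329)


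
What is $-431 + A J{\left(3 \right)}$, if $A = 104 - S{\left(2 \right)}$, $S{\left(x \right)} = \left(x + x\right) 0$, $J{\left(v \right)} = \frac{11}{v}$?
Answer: $- \frac{149}{3} \approx -49.667$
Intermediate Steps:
$S{\left(x \right)} = 0$ ($S{\left(x \right)} = 2 x 0 = 0$)
$A = 104$ ($A = 104 - 0 = 104 + 0 = 104$)
$-431 + A J{\left(3 \right)} = -431 + 104 \cdot \frac{11}{3} = -431 + \frac{1144}{3} = - \frac{149}{3}$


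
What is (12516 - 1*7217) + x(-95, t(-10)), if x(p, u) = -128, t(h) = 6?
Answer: 5171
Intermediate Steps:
(12516 - 1*7217) + x(-95, t(-10)) = (12516 - 1*7217) - 128 = (12516 - 7217) - 128 = 5299 - 128 = 5171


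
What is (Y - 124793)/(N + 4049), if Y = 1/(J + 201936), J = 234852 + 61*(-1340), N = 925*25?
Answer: -44307505063/9648074352 ≈ -4.5924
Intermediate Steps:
N = 23125
J = 153112 (J = 234852 - 81740 = 153112)
Y = 1/355048 (Y = 1/(153112 + 201936) = 1/355048 ≈ 2.8165e-6)
(Y - 124793)/(N + 4049) = (1/355048 - 124793)/(23125 + 4049) = -44307505063/355048/27174 = -44307505063/355048*1/27174 = -44307505063/9648074352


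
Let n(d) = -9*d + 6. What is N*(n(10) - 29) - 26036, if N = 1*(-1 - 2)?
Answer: -25697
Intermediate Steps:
n(d) = 6 - 9*d
N = -3 (N = 1*(-3) = -3)
N*(n(10) - 29) - 26036 = -3*((6 - 9*10) - 29) - 26036 = -3*((6 - 90) - 29) - 26036 = -3*(-84 - 29) - 26036 = -3*(-113) - 26036 = 339 - 26036 = -25697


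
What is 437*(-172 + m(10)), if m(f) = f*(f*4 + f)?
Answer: 143336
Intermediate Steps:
m(f) = 5*f² (m(f) = f*(4*f + f) = f*(5*f) = 5*f²)
437*(-172 + m(10)) = 437*(-172 + 5*10²) = 437*(-172 + 5*100) = 437*(-172 + 500) = 437*328 = 143336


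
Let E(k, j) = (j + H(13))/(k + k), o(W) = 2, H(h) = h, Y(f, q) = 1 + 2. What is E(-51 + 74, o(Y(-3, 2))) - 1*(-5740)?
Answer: 264055/46 ≈ 5740.3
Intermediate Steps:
Y(f, q) = 3
E(k, j) = (13 + j)/(2*k) (E(k, j) = (j + 13)/(k + k) = (13 + j)/((2*k)) = (13 + j)*(1/(2*k)) = (13 + j)/(2*k))
E(-51 + 74, o(Y(-3, 2))) - 1*(-5740) = (13 + 2)/(2*(-51 + 74)) - 1*(-5740) = (1/2)*15/23 + 5740 = (1/2)*(1/23)*15 + 5740 = 15/46 + 5740 = 264055/46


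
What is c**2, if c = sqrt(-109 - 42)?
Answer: -151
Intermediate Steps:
c = I*sqrt(151) (c = sqrt(-151) = I*sqrt(151) ≈ 12.288*I)
c**2 = (I*sqrt(151))**2 = -151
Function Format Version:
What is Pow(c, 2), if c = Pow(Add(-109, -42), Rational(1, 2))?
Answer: -151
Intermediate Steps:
c = Mul(I, Pow(151, Rational(1, 2))) (c = Pow(-151, Rational(1, 2)) = Mul(I, Pow(151, Rational(1, 2))) ≈ Mul(12.288, I))
Pow(c, 2) = Pow(Mul(I, Pow(151, Rational(1, 2))), 2) = -151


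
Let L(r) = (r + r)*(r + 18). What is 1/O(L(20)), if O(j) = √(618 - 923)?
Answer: -I*√305/305 ≈ -0.05726*I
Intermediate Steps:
L(r) = 2*r*(18 + r) (L(r) = (2*r)*(18 + r) = 2*r*(18 + r))
O(j) = I*√305 (O(j) = √(-305) = I*√305)
1/O(L(20)) = 1/(I*√305) = -I*√305/305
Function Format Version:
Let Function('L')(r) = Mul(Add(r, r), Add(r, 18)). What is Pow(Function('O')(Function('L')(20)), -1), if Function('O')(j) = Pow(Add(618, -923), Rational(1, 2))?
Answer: Mul(Rational(-1, 305), I, Pow(305, Rational(1, 2))) ≈ Mul(-0.057260, I)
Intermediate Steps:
Function('L')(r) = Mul(2, r, Add(18, r)) (Function('L')(r) = Mul(Mul(2, r), Add(18, r)) = Mul(2, r, Add(18, r)))
Function('O')(j) = Mul(I, Pow(305, Rational(1, 2))) (Function('O')(j) = Pow(-305, Rational(1, 2)) = Mul(I, Pow(305, Rational(1, 2))))
Pow(Function('O')(Function('L')(20)), -1) = Pow(Mul(I, Pow(305, Rational(1, 2))), -1) = Mul(Rational(-1, 305), I, Pow(305, Rational(1, 2)))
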